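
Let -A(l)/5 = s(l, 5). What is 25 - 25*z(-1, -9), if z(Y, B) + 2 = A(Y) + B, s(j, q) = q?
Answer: 925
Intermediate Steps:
A(l) = -25 (A(l) = -5*5 = -25)
z(Y, B) = -27 + B (z(Y, B) = -2 + (-25 + B) = -27 + B)
25 - 25*z(-1, -9) = 25 - 25*(-27 - 9) = 25 - 25*(-36) = 25 + 900 = 925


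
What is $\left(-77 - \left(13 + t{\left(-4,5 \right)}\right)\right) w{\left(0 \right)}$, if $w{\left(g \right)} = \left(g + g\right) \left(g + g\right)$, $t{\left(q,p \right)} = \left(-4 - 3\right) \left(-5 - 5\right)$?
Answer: $0$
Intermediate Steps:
$t{\left(q,p \right)} = 70$ ($t{\left(q,p \right)} = \left(-7\right) \left(-10\right) = 70$)
$w{\left(g \right)} = 4 g^{2}$ ($w{\left(g \right)} = 2 g 2 g = 4 g^{2}$)
$\left(-77 - \left(13 + t{\left(-4,5 \right)}\right)\right) w{\left(0 \right)} = \left(-77 - 83\right) 4 \cdot 0^{2} = \left(-77 - 83\right) 4 \cdot 0 = \left(-77 - 83\right) 0 = \left(-160\right) 0 = 0$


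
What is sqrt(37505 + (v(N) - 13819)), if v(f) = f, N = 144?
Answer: sqrt(23830) ≈ 154.37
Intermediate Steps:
sqrt(37505 + (v(N) - 13819)) = sqrt(37505 + (144 - 13819)) = sqrt(37505 - 13675) = sqrt(23830)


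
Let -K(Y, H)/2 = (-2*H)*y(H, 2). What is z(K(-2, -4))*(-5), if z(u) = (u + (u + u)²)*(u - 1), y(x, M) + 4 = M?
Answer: -639840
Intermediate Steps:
y(x, M) = -4 + M
K(Y, H) = -8*H (K(Y, H) = -2*(-2*H)*(-4 + 2) = -2*(-2*H)*(-2) = -8*H)
z(u) = (-1 + u)*(u + 4*u²) (z(u) = (u + (2*u)²)*(-1 + u) = (u + 4*u²)*(-1 + u) = (-1 + u)*(u + 4*u²))
z(K(-2, -4))*(-5) = ((-8*(-4))*(-1 - (-24)*(-4) + 4*(-8*(-4))²))*(-5) = (32*(-1 - 3*32 + 4*32²))*(-5) = (32*(-1 - 96 + 4*1024))*(-5) = (32*(-1 - 96 + 4096))*(-5) = (32*3999)*(-5) = 127968*(-5) = -639840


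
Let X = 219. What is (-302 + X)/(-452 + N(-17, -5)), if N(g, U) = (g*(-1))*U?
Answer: 83/537 ≈ 0.15456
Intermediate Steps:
N(g, U) = -U*g (N(g, U) = (-g)*U = -U*g)
(-302 + X)/(-452 + N(-17, -5)) = (-302 + 219)/(-452 - 1*(-5)*(-17)) = -83/(-452 - 85) = -83/(-537) = -83*(-1/537) = 83/537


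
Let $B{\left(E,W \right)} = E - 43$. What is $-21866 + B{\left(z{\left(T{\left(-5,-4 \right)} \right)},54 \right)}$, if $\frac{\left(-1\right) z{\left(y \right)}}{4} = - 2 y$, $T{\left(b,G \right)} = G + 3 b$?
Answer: $-22061$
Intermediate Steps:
$z{\left(y \right)} = 8 y$ ($z{\left(y \right)} = - 4 \left(- 2 y\right) = 8 y$)
$B{\left(E,W \right)} = -43 + E$ ($B{\left(E,W \right)} = E - 43 = -43 + E$)
$-21866 + B{\left(z{\left(T{\left(-5,-4 \right)} \right)},54 \right)} = -21866 + \left(-43 + 8 \left(-4 + 3 \left(-5\right)\right)\right) = -21866 + \left(-43 + 8 \left(-4 - 15\right)\right) = -21866 + \left(-43 + 8 \left(-19\right)\right) = -21866 - 195 = -22061$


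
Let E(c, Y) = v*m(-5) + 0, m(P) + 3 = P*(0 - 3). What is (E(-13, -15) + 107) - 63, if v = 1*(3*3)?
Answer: 152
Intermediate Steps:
m(P) = -3 - 3*P (m(P) = -3 + P*(0 - 3) = -3 + P*(-3) = -3 - 3*P)
v = 9 (v = 1*9 = 9)
E(c, Y) = 108 (E(c, Y) = 9*(-3 - 3*(-5)) + 0 = 9*(-3 + 15) + 0 = 9*12 + 0 = 108 + 0 = 108)
(E(-13, -15) + 107) - 63 = (108 + 107) - 63 = 215 - 63 = 152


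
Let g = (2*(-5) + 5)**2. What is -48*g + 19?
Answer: -1181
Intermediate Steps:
g = 25 (g = (-10 + 5)**2 = (-5)**2 = 25)
-48*g + 19 = -48*25 + 19 = -1200 + 19 = -1181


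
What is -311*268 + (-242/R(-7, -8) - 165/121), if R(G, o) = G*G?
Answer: -44927969/539 ≈ -83354.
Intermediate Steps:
R(G, o) = G**2
-311*268 + (-242/R(-7, -8) - 165/121) = -311*268 + (-242/((-7)**2) - 165/121) = -83348 + (-242/49 - 165*1/121) = -83348 + (-242*1/49 - 15/11) = -83348 + (-242/49 - 15/11) = -83348 - 3397/539 = -44927969/539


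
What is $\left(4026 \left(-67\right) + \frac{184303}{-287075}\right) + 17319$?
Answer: $- \frac{72464517028}{287075} \approx -2.5242 \cdot 10^{5}$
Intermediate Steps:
$\left(4026 \left(-67\right) + \frac{184303}{-287075}\right) + 17319 = \left(-269742 + 184303 \left(- \frac{1}{287075}\right)\right) + 17319 = \left(-269742 - \frac{184303}{287075}\right) + 17319 = - \frac{77436368953}{287075} + 17319 = - \frac{72464517028}{287075}$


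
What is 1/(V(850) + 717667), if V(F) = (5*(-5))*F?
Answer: 1/696417 ≈ 1.4359e-6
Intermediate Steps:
V(F) = -25*F
1/(V(850) + 717667) = 1/(-25*850 + 717667) = 1/(-21250 + 717667) = 1/696417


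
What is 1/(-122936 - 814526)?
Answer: -1/937462 ≈ -1.0667e-6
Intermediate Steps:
1/(-122936 - 814526) = 1/(-937462) = -1/937462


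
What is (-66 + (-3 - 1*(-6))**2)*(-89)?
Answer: 5073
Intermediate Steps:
(-66 + (-3 - 1*(-6))**2)*(-89) = (-66 + (-3 + 6)**2)*(-89) = (-66 + 3**2)*(-89) = (-66 + 9)*(-89) = -57*(-89) = 5073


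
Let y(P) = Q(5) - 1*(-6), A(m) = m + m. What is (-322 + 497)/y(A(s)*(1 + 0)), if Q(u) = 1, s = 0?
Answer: 25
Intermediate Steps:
A(m) = 2*m
y(P) = 7 (y(P) = 1 - 1*(-6) = 1 + 6 = 7)
(-322 + 497)/y(A(s)*(1 + 0)) = (-322 + 497)/7 = 175*(1/7) = 25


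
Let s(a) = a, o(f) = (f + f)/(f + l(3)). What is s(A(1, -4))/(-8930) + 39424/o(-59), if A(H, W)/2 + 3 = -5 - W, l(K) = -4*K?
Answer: 6248999916/263435 ≈ 23721.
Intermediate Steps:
A(H, W) = -16 - 2*W (A(H, W) = -6 + 2*(-5 - W) = -6 + (-10 - 2*W) = -16 - 2*W)
o(f) = 2*f/(-12 + f) (o(f) = (f + f)/(f - 4*3) = (2*f)/(f - 12) = (2*f)/(-12 + f) = 2*f/(-12 + f))
s(A(1, -4))/(-8930) + 39424/o(-59) = (-16 - 2*(-4))/(-8930) + 39424/((2*(-59)/(-12 - 59))) = (-16 + 8)*(-1/8930) + 39424/((2*(-59)/(-71))) = -8*(-1/8930) + 39424/((2*(-59)*(-1/71))) = 4/4465 + 39424/(118/71) = 4/4465 + 39424*(71/118) = 4/4465 + 1399552/59 = 6248999916/263435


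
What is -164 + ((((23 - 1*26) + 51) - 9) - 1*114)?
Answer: -239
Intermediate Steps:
-164 + ((((23 - 1*26) + 51) - 9) - 1*114) = -164 + ((((23 - 26) + 51) - 9) - 114) = -164 + (((-3 + 51) - 9) - 114) = -164 + ((48 - 9) - 114) = -164 + (39 - 114) = -164 - 75 = -239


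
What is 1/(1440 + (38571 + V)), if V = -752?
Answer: 1/39259 ≈ 2.5472e-5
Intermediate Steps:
1/(1440 + (38571 + V)) = 1/(1440 + (38571 - 752)) = 1/(1440 + 37819) = 1/39259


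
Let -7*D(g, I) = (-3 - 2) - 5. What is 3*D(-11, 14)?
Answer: 30/7 ≈ 4.2857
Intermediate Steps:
D(g, I) = 10/7 (D(g, I) = -((-3 - 2) - 5)/7 = -(-5 - 5)/7 = -⅐*(-10) = 10/7)
3*D(-11, 14) = 3*(10/7) = 30/7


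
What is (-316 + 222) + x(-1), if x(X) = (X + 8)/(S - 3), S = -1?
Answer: -383/4 ≈ -95.750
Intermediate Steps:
x(X) = -2 - X/4 (x(X) = (X + 8)/(-1 - 3) = (8 + X)/(-4) = (8 + X)*(-¼) = -2 - X/4)
(-316 + 222) + x(-1) = (-316 + 222) + (-2 - ¼*(-1)) = -94 + (-2 + ¼) = -94 - 7/4 = -383/4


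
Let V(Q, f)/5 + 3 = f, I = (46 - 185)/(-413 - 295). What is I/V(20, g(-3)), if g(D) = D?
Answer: -139/21240 ≈ -0.0065443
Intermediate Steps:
I = 139/708 (I = -139/(-708) = -139*(-1/708) = 139/708 ≈ 0.19633)
V(Q, f) = -15 + 5*f
I/V(20, g(-3)) = 139/(708*(-15 + 5*(-3))) = 139/(708*(-15 - 15)) = (139/708)/(-30) = (139/708)*(-1/30) = -139/21240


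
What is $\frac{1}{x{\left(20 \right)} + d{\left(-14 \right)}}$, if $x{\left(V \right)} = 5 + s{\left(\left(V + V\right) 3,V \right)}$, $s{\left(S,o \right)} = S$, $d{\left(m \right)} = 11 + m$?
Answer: $\frac{1}{122} \approx 0.0081967$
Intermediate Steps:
$x{\left(V \right)} = 5 + 6 V$ ($x{\left(V \right)} = 5 + \left(V + V\right) 3 = 5 + 2 V 3 = 5 + 6 V$)
$\frac{1}{x{\left(20 \right)} + d{\left(-14 \right)}} = \frac{1}{\left(5 + 6 \cdot 20\right) + \left(11 - 14\right)} = \frac{1}{\left(5 + 120\right) - 3} = \frac{1}{125 - 3} = \frac{1}{122}$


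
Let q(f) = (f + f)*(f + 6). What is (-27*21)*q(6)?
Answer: -81648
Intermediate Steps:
q(f) = 2*f*(6 + f) (q(f) = (2*f)*(6 + f) = 2*f*(6 + f))
(-27*21)*q(6) = (-27*21)*(2*6*(6 + 6)) = -1134*6*12 = -567*144 = -81648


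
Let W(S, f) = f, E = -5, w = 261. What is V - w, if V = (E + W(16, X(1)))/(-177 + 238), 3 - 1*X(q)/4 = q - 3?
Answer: -15906/61 ≈ -260.75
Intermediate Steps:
X(q) = 24 - 4*q (X(q) = 12 - 4*(q - 3) = 12 - 4*(-3 + q) = 12 + (12 - 4*q) = 24 - 4*q)
V = 15/61 (V = (-5 + (24 - 4*1))/(-177 + 238) = (-5 + (24 - 4))/61 = (-5 + 20)*(1/61) = 15*(1/61) = 15/61 ≈ 0.24590)
V - w = 15/61 - 1*261 = 15/61 - 261 = -15906/61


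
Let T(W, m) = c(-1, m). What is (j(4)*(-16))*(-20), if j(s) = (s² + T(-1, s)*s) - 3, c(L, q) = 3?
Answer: 8000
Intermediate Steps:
T(W, m) = 3
j(s) = -3 + s² + 3*s (j(s) = (s² + 3*s) - 3 = -3 + s² + 3*s)
(j(4)*(-16))*(-20) = ((-3 + 4² + 3*4)*(-16))*(-20) = ((-3 + 16 + 12)*(-16))*(-20) = (25*(-16))*(-20) = -400*(-20) = 8000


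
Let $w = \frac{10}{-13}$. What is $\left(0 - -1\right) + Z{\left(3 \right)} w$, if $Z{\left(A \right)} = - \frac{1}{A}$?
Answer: $\frac{49}{39} \approx 1.2564$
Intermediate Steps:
$w = - \frac{10}{13}$ ($w = 10 \left(- \frac{1}{13}\right) = - \frac{10}{13} \approx -0.76923$)
$\left(0 - -1\right) + Z{\left(3 \right)} w = \left(0 - -1\right) + - \frac{1}{3} \left(- \frac{10}{13}\right) = \left(0 + 1\right) + \left(-1\right) \frac{1}{3} \left(- \frac{10}{13}\right) = 1 - - \frac{10}{39} = 1 + \frac{10}{39} = \frac{49}{39}$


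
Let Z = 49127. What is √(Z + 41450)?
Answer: √90577 ≈ 300.96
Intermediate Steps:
√(Z + 41450) = √(49127 + 41450) = √90577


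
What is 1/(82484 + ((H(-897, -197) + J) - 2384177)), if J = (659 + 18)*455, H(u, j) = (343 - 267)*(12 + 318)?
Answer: -1/1968578 ≈ -5.0798e-7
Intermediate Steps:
H(u, j) = 25080 (H(u, j) = 76*330 = 25080)
J = 308035 (J = 677*455 = 308035)
1/(82484 + ((H(-897, -197) + J) - 2384177)) = 1/(82484 + ((25080 + 308035) - 2384177)) = 1/(82484 + (333115 - 2384177)) = 1/(82484 - 2051062) = 1/(-1968578) = -1/1968578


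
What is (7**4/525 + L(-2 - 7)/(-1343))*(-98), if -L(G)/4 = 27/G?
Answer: -45055402/100725 ≈ -447.31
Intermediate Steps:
L(G) = -108/G
(7**4/525 + L(-2 - 7)/(-1343))*(-98) = (7**4/525 - 108/(-2 - 7)/(-1343))*(-98) = (2401*(1/525) - 108/(-9)*(-1/1343))*(-98) = (343/75 - 108*(-1/9)*(-1/1343))*(-98) = (343/75 + 12*(-1/1343))*(-98) = (343/75 - 12/1343)*(-98) = (459749/100725)*(-98) = -45055402/100725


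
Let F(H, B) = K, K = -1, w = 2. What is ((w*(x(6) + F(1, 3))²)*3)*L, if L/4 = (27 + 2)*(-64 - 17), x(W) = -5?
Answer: -2029536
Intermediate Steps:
F(H, B) = -1
L = -9396 (L = 4*((27 + 2)*(-64 - 17)) = 4*(29*(-81)) = 4*(-2349) = -9396)
((w*(x(6) + F(1, 3))²)*3)*L = ((2*(-5 - 1)²)*3)*(-9396) = ((2*(-6)²)*3)*(-9396) = ((2*36)*3)*(-9396) = (72*3)*(-9396) = 216*(-9396) = -2029536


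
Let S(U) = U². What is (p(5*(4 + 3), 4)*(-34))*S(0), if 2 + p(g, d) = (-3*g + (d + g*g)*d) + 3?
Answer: 0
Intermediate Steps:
p(g, d) = 1 - 3*g + d*(d + g²) (p(g, d) = -2 + ((-3*g + (d + g*g)*d) + 3) = -2 + ((-3*g + (d + g²)*d) + 3) = -2 + ((-3*g + d*(d + g²)) + 3) = -2 + (3 - 3*g + d*(d + g²)) = 1 - 3*g + d*(d + g²))
(p(5*(4 + 3), 4)*(-34))*S(0) = ((1 + 4² - 15*(4 + 3) + 4*(5*(4 + 3))²)*(-34))*0² = ((1 + 16 - 15*7 + 4*(5*7)²)*(-34))*0 = ((1 + 16 - 3*35 + 4*35²)*(-34))*0 = ((1 + 16 - 105 + 4*1225)*(-34))*0 = ((1 + 16 - 105 + 4900)*(-34))*0 = (4812*(-34))*0 = -163608*0 = 0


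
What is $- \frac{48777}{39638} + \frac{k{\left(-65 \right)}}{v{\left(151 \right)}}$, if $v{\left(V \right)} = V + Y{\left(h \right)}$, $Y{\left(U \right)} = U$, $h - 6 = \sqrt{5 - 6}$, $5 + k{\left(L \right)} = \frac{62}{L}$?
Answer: $- \frac{20140328373}{15877496375} + \frac{387 i}{1602250} \approx -1.2685 + 0.00024154 i$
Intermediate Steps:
$k{\left(L \right)} = -5 + \frac{62}{L}$
$h = 6 + i$ ($h = 6 + \sqrt{5 - 6} = 6 + \sqrt{-1} = 6 + i \approx 6.0 + 1.0 i$)
$v{\left(V \right)} = 6 + i + V$ ($v{\left(V \right)} = V + \left(6 + i\right) = 6 + i + V$)
$- \frac{48777}{39638} + \frac{k{\left(-65 \right)}}{v{\left(151 \right)}} = - \frac{48777}{39638} + \frac{-5 + \frac{62}{-65}}{6 + i + 151} = \left(-48777\right) \frac{1}{39638} + \frac{-5 + 62 \left(- \frac{1}{65}\right)}{157 + i} = - \frac{48777}{39638} + \left(-5 - \frac{62}{65}\right) \frac{157 - i}{24650} = - \frac{48777}{39638} - \frac{387 \frac{157 - i}{24650}}{65} = - \frac{48777}{39638} - \frac{387 \left(157 - i\right)}{1602250}$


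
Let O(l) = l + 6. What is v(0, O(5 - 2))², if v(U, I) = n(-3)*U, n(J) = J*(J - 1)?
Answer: 0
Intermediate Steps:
n(J) = J*(-1 + J)
O(l) = 6 + l
v(U, I) = 12*U (v(U, I) = (-3*(-1 - 3))*U = (-3*(-4))*U = 12*U)
v(0, O(5 - 2))² = (12*0)² = 0² = 0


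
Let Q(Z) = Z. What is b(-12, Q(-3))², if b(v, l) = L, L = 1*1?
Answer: 1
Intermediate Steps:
L = 1
b(v, l) = 1
b(-12, Q(-3))² = 1² = 1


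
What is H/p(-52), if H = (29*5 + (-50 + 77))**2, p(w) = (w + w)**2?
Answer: 1849/676 ≈ 2.7352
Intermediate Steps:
p(w) = 4*w**2 (p(w) = (2*w)**2 = 4*w**2)
H = 29584 (H = (145 + 27)**2 = 172**2 = 29584)
H/p(-52) = 29584/((4*(-52)**2)) = 29584/((4*2704)) = 29584/10816 = 29584*(1/10816) = 1849/676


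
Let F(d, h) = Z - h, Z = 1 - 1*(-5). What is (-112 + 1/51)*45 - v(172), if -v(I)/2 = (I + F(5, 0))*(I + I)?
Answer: 1996223/17 ≈ 1.1742e+5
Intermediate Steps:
Z = 6 (Z = 1 + 5 = 6)
F(d, h) = 6 - h
v(I) = -4*I*(6 + I) (v(I) = -2*(I + (6 - 1*0))*(I + I) = -2*(I + (6 + 0))*2*I = -2*(I + 6)*2*I = -2*(6 + I)*2*I = -4*I*(6 + I))
(-112 + 1/51)*45 - v(172) = (-112 + 1/51)*45 - (-4)*172*(6 + 172) = (-112 + 1/51)*45 - (-4)*172*178 = -5711/51*45 - 1*(-122464) = -85665/17 + 122464 = 1996223/17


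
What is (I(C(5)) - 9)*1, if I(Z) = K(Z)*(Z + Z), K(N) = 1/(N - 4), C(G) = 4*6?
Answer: -33/5 ≈ -6.6000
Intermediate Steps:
C(G) = 24
K(N) = 1/(-4 + N)
I(Z) = 2*Z/(-4 + Z) (I(Z) = (Z + Z)/(-4 + Z) = (2*Z)/(-4 + Z) = 2*Z/(-4 + Z))
(I(C(5)) - 9)*1 = (2*24/(-4 + 24) - 9)*1 = (2*24/20 - 9)*1 = (2*24*(1/20) - 9)*1 = (12/5 - 9)*1 = -33/5*1 = -33/5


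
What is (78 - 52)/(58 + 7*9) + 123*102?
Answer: 1518092/121 ≈ 12546.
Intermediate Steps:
(78 - 52)/(58 + 7*9) + 123*102 = 26/(58 + 63) + 12546 = 26/121 + 12546 = 1518092/121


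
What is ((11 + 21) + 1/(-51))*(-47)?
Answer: -76657/51 ≈ -1503.1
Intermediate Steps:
((11 + 21) + 1/(-51))*(-47) = (32 - 1/51)*(-47) = (1631/51)*(-47) = -76657/51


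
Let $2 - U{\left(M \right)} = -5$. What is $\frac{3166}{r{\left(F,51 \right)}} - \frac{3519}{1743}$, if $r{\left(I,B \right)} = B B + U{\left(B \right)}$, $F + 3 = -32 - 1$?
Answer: $- \frac{609869}{757624} \approx -0.80498$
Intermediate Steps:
$F = -36$ ($F = -3 - 33 = -36$)
$U{\left(M \right)} = 7$ ($U{\left(M \right)} = 2 - -5 = 2 + 5 = 7$)
$r{\left(I,B \right)} = 7 + B^{2}$ ($r{\left(I,B \right)} = B B + 7 = B^{2} + 7 = 7 + B^{2}$)
$\frac{3166}{r{\left(F,51 \right)}} - \frac{3519}{1743} = \frac{3166}{7 + 51^{2}} - \frac{3519}{1743} = \frac{3166}{7 + 2601} - \frac{1173}{581} = \frac{3166}{2608} - \frac{1173}{581} = 3166 \cdot \frac{1}{2608} - \frac{1173}{581} = \frac{1583}{1304} - \frac{1173}{581} = - \frac{609869}{757624}$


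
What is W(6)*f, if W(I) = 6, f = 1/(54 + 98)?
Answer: 3/76 ≈ 0.039474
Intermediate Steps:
f = 1/152 ≈ 0.0065789
W(6)*f = 6*(1/152) = 3/76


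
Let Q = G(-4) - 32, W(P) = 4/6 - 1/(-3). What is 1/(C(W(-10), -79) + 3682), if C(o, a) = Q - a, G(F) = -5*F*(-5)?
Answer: 1/3629 ≈ 0.00027556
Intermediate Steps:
G(F) = 25*F
W(P) = 1 (W(P) = 4*(⅙) - 1*(-⅓) = ⅔ + ⅓ = 1)
Q = -132 (Q = 25*(-4) - 32 = -100 - 32 = -132)
C(o, a) = -132 - a
1/(C(W(-10), -79) + 3682) = 1/((-132 - 1*(-79)) + 3682) = 1/((-132 + 79) + 3682) = 1/(-53 + 3682) = 1/3629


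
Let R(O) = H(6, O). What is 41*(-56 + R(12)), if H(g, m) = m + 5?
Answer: -1599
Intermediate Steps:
H(g, m) = 5 + m
R(O) = 5 + O
41*(-56 + R(12)) = 41*(-56 + (5 + 12)) = 41*(-56 + 17) = 41*(-39) = -1599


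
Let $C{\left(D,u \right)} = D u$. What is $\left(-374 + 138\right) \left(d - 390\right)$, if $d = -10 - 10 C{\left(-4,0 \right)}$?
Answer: $94400$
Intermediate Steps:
$d = -10$ ($d = -10 - 10 \left(\left(-4\right) 0\right) = -10 - 0 = -10 + 0 = -10$)
$\left(-374 + 138\right) \left(d - 390\right) = \left(-374 + 138\right) \left(-10 - 390\right) = \left(-236\right) \left(-400\right) = 94400$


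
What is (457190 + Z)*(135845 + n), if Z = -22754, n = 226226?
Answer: 157296676956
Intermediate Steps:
(457190 + Z)*(135845 + n) = (457190 - 22754)*(135845 + 226226) = 434436*362071 = 157296676956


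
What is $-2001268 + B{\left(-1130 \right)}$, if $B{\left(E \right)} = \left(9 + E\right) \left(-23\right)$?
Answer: $-1975485$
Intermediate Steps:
$B{\left(E \right)} = -207 - 23 E$
$-2001268 + B{\left(-1130 \right)} = -2001268 - -25783 = -2001268 + \left(-207 + 25990\right) = -2001268 + 25783 = -1975485$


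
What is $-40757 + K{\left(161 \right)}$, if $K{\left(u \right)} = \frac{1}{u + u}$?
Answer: $- \frac{13123753}{322} \approx -40757.0$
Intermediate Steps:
$K{\left(u \right)} = \frac{1}{2 u}$
$-40757 + K{\left(161 \right)} = -40757 + \frac{1}{2 \cdot 161} = -40757 + \frac{1}{2} \cdot \frac{1}{161} = -40757 + \frac{1}{322} = - \frac{13123753}{322}$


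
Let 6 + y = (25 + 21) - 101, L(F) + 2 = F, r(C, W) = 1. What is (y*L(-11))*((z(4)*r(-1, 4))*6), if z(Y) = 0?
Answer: 0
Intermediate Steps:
L(F) = -2 + F
y = -61 (y = -6 + ((25 + 21) - 101) = -6 + (46 - 101) = -6 - 55 = -61)
(y*L(-11))*((z(4)*r(-1, 4))*6) = (-61*(-2 - 11))*((0*1)*6) = (-61*(-13))*(0*6) = 793*0 = 0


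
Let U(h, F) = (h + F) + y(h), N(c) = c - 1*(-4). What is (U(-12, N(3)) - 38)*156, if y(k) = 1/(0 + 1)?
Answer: -6552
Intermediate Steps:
y(k) = 1 (y(k) = 1/1 = 1)
N(c) = 4 + c (N(c) = c + 4 = 4 + c)
U(h, F) = 1 + F + h (U(h, F) = (h + F) + 1 = (F + h) + 1 = 1 + F + h)
(U(-12, N(3)) - 38)*156 = ((1 + (4 + 3) - 12) - 38)*156 = ((1 + 7 - 12) - 38)*156 = (-4 - 38)*156 = -42*156 = -6552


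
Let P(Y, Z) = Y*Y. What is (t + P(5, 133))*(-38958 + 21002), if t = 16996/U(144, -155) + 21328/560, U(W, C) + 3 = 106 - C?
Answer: -10455096472/4515 ≈ -2.3156e+6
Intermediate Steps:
P(Y, Z) = Y**2
U(W, C) = 103 - C (U(W, C) = -3 + (106 - C) = 103 - C)
t = 469387/4515 (t = 16996/(103 - 1*(-155)) + 21328/560 = 16996/(103 + 155) + 21328*(1/560) = 16996/258 + 1333/35 = 16996*(1/258) + 1333/35 = 8498/129 + 1333/35 = 469387/4515 ≈ 103.96)
(t + P(5, 133))*(-38958 + 21002) = (469387/4515 + 5**2)*(-38958 + 21002) = (469387/4515 + 25)*(-17956) = (582262/4515)*(-17956) = -10455096472/4515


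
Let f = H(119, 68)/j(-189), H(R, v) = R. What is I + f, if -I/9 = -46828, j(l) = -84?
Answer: 5057407/12 ≈ 4.2145e+5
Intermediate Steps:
f = -17/12 (f = 119/(-84) = 119*(-1/84) = -17/12 ≈ -1.4167)
I = 421452 (I = -9*(-46828) = 421452)
I + f = 421452 - 17/12 = 5057407/12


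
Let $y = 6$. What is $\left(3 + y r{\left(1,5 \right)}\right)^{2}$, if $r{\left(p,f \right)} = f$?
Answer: $1089$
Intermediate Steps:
$\left(3 + y r{\left(1,5 \right)}\right)^{2} = \left(3 + 6 \cdot 5\right)^{2} = \left(3 + 30\right)^{2} = 33^{2} = 1089$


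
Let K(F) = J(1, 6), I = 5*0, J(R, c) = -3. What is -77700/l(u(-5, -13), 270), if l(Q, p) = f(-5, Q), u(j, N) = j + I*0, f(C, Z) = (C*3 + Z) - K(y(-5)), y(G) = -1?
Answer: 77700/17 ≈ 4570.6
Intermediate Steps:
I = 0
K(F) = -3
f(C, Z) = 3 + Z + 3*C (f(C, Z) = (C*3 + Z) - 1*(-3) = (3*C + Z) + 3 = (Z + 3*C) + 3 = 3 + Z + 3*C)
u(j, N) = j (u(j, N) = j + 0*0 = j + 0 = j)
l(Q, p) = -12 + Q (l(Q, p) = 3 + Q + 3*(-5) = 3 + Q - 15 = -12 + Q)
-77700/l(u(-5, -13), 270) = -77700/(-12 - 5) = -77700/(-17) = -77700*(-1/17) = 77700/17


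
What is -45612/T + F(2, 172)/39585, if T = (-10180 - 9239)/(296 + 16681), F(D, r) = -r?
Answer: 10217612108824/256233705 ≈ 39876.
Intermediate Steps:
T = -6473/5659 (T = -19419/16977 = -19419*1/16977 = -6473/5659 ≈ -1.1438)
-45612/T + F(2, 172)/39585 = -45612/(-6473/5659) - 1*172/39585 = -45612*(-5659/6473) - 172*1/39585 = 258118308/6473 - 172/39585 = 10217612108824/256233705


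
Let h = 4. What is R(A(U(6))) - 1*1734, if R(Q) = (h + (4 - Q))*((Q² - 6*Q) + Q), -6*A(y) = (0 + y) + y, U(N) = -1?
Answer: -47140/27 ≈ -1745.9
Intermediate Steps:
A(y) = -y/3 (A(y) = -((0 + y) + y)/6 = -(y + y)/6 = -y/3)
R(Q) = (8 - Q)*(Q² - 5*Q) (R(Q) = (4 + (4 - Q))*((Q² - 6*Q) + Q) = (8 - Q)*(Q² - 5*Q))
R(A(U(6))) - 1*1734 = (-⅓*(-1))*(-40 - (-⅓*(-1))² + 13*(-⅓*(-1))) - 1*1734 = (-40 - (⅓)² + 13*(⅓))/3 - 1734 = (-40 - 1*⅑ + 13/3)/3 - 1734 = (-40 - ⅑ + 13/3)/3 - 1734 = (⅓)*(-322/9) - 1734 = -322/27 - 1734 = -47140/27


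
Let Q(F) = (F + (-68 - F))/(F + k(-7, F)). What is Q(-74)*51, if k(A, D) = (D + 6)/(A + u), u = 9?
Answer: 289/9 ≈ 32.111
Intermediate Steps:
k(A, D) = (6 + D)/(9 + A) (k(A, D) = (D + 6)/(A + 9) = (6 + D)/(9 + A))
Q(F) = -68/(3 + 3*F/2) (Q(F) = (F + (-68 - F))/(F + (6 + F)/(9 - 7)) = -68/(F + (6 + F)/2) = -68/(F + (3 + F/2)) = -68/(3 + 3*F/2))
Q(-74)*51 = -136/(6 + 3*(-74))*51 = -136/(6 - 222)*51 = -136/(-216)*51 = -136*(-1/216)*51 = (17/27)*51 = 289/9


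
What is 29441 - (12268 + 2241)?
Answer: 14932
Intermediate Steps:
29441 - (12268 + 2241) = 29441 - 1*14509 = 29441 - 14509 = 14932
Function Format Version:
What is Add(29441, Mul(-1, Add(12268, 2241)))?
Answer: 14932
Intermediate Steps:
Add(29441, Mul(-1, Add(12268, 2241))) = Add(29441, Mul(-1, 14509)) = Add(29441, -14509) = 14932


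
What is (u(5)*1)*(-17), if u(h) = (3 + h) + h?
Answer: -221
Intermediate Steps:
u(h) = 3 + 2*h
(u(5)*1)*(-17) = ((3 + 2*5)*1)*(-17) = ((3 + 10)*1)*(-17) = (13*1)*(-17) = 13*(-17) = -221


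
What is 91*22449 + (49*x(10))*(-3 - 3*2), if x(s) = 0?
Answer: 2042859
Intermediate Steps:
91*22449 + (49*x(10))*(-3 - 3*2) = 91*22449 + (49*0)*(-3 - 3*2) = 2042859 + 0*(-3 - 6) = 2042859 + 0*(-9) = 2042859 + 0 = 2042859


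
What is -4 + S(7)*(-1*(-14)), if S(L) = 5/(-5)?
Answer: -18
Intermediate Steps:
S(L) = -1 (S(L) = 5*(-⅕) = -1)
-4 + S(7)*(-1*(-14)) = -4 - (-1)*(-14) = -4 - 1*14 = -4 - 14 = -18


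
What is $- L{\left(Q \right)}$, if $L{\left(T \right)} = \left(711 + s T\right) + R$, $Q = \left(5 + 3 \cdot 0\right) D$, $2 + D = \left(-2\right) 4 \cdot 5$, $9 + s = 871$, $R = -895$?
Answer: $181204$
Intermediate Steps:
$s = 862$ ($s = -9 + 871 = 862$)
$D = -42$ ($D = -2 + \left(-2\right) 4 \cdot 5 = -2 - 40 = -42$)
$Q = -210$ ($Q = \left(5 + 3 \cdot 0\right) \left(-42\right) = \left(5 + 0\right) \left(-42\right) = 5 \left(-42\right) = -210$)
$L{\left(T \right)} = -184 + 862 T$ ($L{\left(T \right)} = \left(711 + 862 T\right) - 895 = -184 + 862 T$)
$- L{\left(Q \right)} = - (-184 + 862 \left(-210\right)) = - (-184 - 181020) = \left(-1\right) \left(-181204\right) = 181204$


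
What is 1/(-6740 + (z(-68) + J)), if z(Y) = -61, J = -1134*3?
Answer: -1/10203 ≈ -9.8010e-5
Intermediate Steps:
J = -3402
1/(-6740 + (z(-68) + J)) = 1/(-6740 + (-61 - 3402)) = 1/(-6740 - 3463) = 1/(-10203) = -1/10203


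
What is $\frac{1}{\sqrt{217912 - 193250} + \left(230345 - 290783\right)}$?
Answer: $- \frac{30219}{1826363591} - \frac{\sqrt{24662}}{3652727182} \approx -1.6589 \cdot 10^{-5}$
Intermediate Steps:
$\frac{1}{\sqrt{217912 - 193250} + \left(230345 - 290783\right)} = \frac{1}{\sqrt{24662} + \left(230345 - 290783\right)} = \frac{1}{\sqrt{24662} - 60438} = \frac{1}{-60438 + \sqrt{24662}}$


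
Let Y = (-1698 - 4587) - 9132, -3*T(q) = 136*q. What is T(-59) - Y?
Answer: 54275/3 ≈ 18092.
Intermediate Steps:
T(q) = -136*q/3
Y = -15417 (Y = -6285 - 9132 = -15417)
T(-59) - Y = -136/3*(-59) - 1*(-15417) = 8024/3 + 15417 = 54275/3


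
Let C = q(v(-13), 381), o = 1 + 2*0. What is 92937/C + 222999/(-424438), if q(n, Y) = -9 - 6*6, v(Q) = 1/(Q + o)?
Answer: -268408363/129930 ≈ -2065.8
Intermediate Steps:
o = 1 (o = 1 + 0 = 1)
v(Q) = 1/(1 + Q) (v(Q) = 1/(Q + 1) = 1/(1 + Q))
q(n, Y) = -45 (q(n, Y) = -9 - 36 = -45)
C = -45
92937/C + 222999/(-424438) = 92937/(-45) + 222999/(-424438) = 92937*(-1/45) + 222999*(-1/424438) = -30979/15 - 4551/8662 = -268408363/129930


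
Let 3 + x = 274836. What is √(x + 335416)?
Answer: √610249 ≈ 781.18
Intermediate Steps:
x = 274833 (x = -3 + 274836 = 274833)
√(x + 335416) = √(274833 + 335416) = √610249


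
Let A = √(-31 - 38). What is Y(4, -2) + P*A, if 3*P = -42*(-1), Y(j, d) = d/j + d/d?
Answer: ½ + 14*I*√69 ≈ 0.5 + 116.29*I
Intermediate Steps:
Y(j, d) = 1 + d/j (Y(j, d) = d/j + 1 = 1 + d/j)
P = 14 (P = (-42*(-1))/3 = (⅓)*42 = 14)
A = I*√69 (A = √(-69) = I*√69 ≈ 8.3066*I)
Y(4, -2) + P*A = (-2 + 4)/4 + 14*(I*√69) = (¼)*2 + 14*I*√69 = ½ + 14*I*√69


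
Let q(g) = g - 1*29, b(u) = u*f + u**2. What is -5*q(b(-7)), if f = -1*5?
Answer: -275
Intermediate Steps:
f = -5
b(u) = u**2 - 5*u (b(u) = u*(-5) + u**2 = -5*u + u**2 = u**2 - 5*u)
q(g) = -29 + g (q(g) = g - 29 = -29 + g)
-5*q(b(-7)) = -5*(-29 - 7*(-5 - 7)) = -5*(-29 - 7*(-12)) = -5*(-29 + 84) = -5*55 = -275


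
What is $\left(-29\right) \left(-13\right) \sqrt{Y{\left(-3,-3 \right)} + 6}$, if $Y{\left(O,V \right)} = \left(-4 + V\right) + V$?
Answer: $754 i \approx 754.0 i$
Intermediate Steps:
$Y{\left(O,V \right)} = -4 + 2 V$
$\left(-29\right) \left(-13\right) \sqrt{Y{\left(-3,-3 \right)} + 6} = \left(-29\right) \left(-13\right) \sqrt{\left(-4 + 2 \left(-3\right)\right) + 6} = 377 \sqrt{\left(-4 - 6\right) + 6} = 377 \sqrt{-10 + 6} = 377 \sqrt{-4} = 377 \cdot 2 i = 754 i$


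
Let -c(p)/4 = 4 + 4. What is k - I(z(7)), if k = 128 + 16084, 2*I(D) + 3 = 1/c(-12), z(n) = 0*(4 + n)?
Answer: 1037665/64 ≈ 16214.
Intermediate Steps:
c(p) = -32 (c(p) = -4*(4 + 4) = -4*8 = -32)
z(n) = 0
I(D) = -97/64 (I(D) = -3/2 + (½)/(-32) = -3/2 + (½)*(-1/32) = -3/2 - 1/64 = -97/64)
k = 16212
k - I(z(7)) = 16212 - 1*(-97/64) = 16212 + 97/64 = 1037665/64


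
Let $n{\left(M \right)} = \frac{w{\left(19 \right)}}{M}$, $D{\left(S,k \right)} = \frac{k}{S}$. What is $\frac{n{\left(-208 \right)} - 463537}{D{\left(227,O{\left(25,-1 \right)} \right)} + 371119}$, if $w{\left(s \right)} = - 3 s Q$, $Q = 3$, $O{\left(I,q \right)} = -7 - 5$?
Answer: $- \frac{21886324175}{17522752208} \approx -1.249$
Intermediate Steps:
$O{\left(I,q \right)} = -12$
$w{\left(s \right)} = - 9 s$ ($w{\left(s \right)} = - 3 s 3 = - 9 s$)
$n{\left(M \right)} = - \frac{171}{M}$ ($n{\left(M \right)} = \frac{\left(-9\right) 19}{M} = - \frac{171}{M}$)
$\frac{n{\left(-208 \right)} - 463537}{D{\left(227,O{\left(25,-1 \right)} \right)} + 371119} = \frac{- \frac{171}{-208} - 463537}{- \frac{12}{227} + 371119} = \frac{\left(-171\right) \left(- \frac{1}{208}\right) - 463537}{\left(-12\right) \frac{1}{227} + 371119} = \frac{\frac{171}{208} - 463537}{- \frac{12}{227} + 371119} = - \frac{96415525}{208 \cdot \frac{84244001}{227}} = \left(- \frac{96415525}{208}\right) \frac{227}{84244001} = - \frac{21886324175}{17522752208}$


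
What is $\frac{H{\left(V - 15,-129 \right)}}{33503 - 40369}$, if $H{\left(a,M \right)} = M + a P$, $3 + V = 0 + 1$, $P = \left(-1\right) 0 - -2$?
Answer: $\frac{163}{6866} \approx 0.02374$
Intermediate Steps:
$P = 2$ ($P = 0 + 2 = 2$)
$V = -2$ ($V = -3 + \left(0 + 1\right) = -3 + 1 = -2$)
$H{\left(a,M \right)} = M + 2 a$ ($H{\left(a,M \right)} = M + a 2 = M + 2 a$)
$\frac{H{\left(V - 15,-129 \right)}}{33503 - 40369} = \frac{-129 + 2 \left(-2 - 15\right)}{33503 - 40369} = \frac{-129 + 2 \left(-17\right)}{-6866} = \left(-129 - 34\right) \left(- \frac{1}{6866}\right) = \left(-163\right) \left(- \frac{1}{6866}\right) = \frac{163}{6866}$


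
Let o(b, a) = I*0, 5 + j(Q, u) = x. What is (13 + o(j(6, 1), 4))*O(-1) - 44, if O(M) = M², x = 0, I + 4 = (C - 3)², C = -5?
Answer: -31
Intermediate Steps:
I = 60 (I = -4 + (-5 - 3)² = -4 + (-8)² = -4 + 64 = 60)
j(Q, u) = -5 (j(Q, u) = -5 + 0 = -5)
o(b, a) = 0 (o(b, a) = 60*0 = 0)
(13 + o(j(6, 1), 4))*O(-1) - 44 = (13 + 0)*(-1)² - 44 = 13*1 - 44 = 13 - 44 = -31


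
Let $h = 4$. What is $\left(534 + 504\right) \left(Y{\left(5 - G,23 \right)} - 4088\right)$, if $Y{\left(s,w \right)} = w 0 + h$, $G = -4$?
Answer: $-4239192$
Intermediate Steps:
$Y{\left(s,w \right)} = 4$ ($Y{\left(s,w \right)} = w 0 + 4 = 0 + 4 = 4$)
$\left(534 + 504\right) \left(Y{\left(5 - G,23 \right)} - 4088\right) = \left(534 + 504\right) \left(4 - 4088\right) = 1038 \left(-4084\right) = -4239192$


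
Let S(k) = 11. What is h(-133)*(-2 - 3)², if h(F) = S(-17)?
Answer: 275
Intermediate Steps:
h(F) = 11
h(-133)*(-2 - 3)² = 11*(-2 - 3)² = 11*(-5)² = 11*25 = 275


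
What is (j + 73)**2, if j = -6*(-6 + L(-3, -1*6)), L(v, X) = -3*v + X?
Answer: 8281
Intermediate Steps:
L(v, X) = X - 3*v
j = 18 (j = -6*(-6 + (-1*6 - 3*(-3))) = -6*(-6 + (-6 + 9)) = -6*(-6 + 3) = -6*(-3) = 18)
(j + 73)**2 = (18 + 73)**2 = 91**2 = 8281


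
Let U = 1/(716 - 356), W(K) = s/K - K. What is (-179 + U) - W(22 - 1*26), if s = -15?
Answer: -67229/360 ≈ -186.75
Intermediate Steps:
W(K) = -K - 15/K (W(K) = -15/K - K = -K - 15/K)
U = 1/360 ≈ 0.0027778
(-179 + U) - W(22 - 1*26) = (-179 + 1/360) - (-(22 - 1*26) - 15/(22 - 1*26)) = -64439/360 - (-(22 - 26) - 15/(22 - 26)) = -64439/360 - (-1*(-4) - 15/(-4)) = -64439/360 - (4 - 15*(-¼)) = -64439/360 - (4 + 15/4) = -64439/360 - 1*31/4 = -64439/360 - 31/4 = -67229/360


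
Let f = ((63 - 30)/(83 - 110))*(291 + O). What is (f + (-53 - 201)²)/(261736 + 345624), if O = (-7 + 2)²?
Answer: 36073/341640 ≈ 0.10559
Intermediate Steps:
O = 25 (O = (-5)² = 25)
f = -3476/9 (f = ((63 - 30)/(83 - 110))*(291 + 25) = (33/(-27))*316 = (33*(-1/27))*316 = -11/9*316 = -3476/9 ≈ -386.22)
(f + (-53 - 201)²)/(261736 + 345624) = (-3476/9 + (-53 - 201)²)/(261736 + 345624) = (-3476/9 + (-254)²)/607360 = (-3476/9 + 64516)*(1/607360) = (577168/9)*(1/607360) = 36073/341640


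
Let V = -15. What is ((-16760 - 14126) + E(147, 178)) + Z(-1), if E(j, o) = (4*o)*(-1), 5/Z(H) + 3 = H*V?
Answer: -379171/12 ≈ -31598.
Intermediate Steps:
Z(H) = 5/(-3 - 15*H) (Z(H) = 5/(-3 + H*(-15)) = 5/(-3 - 15*H))
E(j, o) = -4*o
((-16760 - 14126) + E(147, 178)) + Z(-1) = ((-16760 - 14126) - 4*178) + 5/(3*(-1 - 5*(-1))) = (-30886 - 712) + 5/(3*(-1 + 5)) = -31598 + (5/3)/4 = -31598 + (5/3)*(1/4) = -31598 + 5/12 = -379171/12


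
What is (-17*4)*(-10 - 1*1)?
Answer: 748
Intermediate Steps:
(-17*4)*(-10 - 1*1) = -68*(-10 - 1) = -68*(-11) = 748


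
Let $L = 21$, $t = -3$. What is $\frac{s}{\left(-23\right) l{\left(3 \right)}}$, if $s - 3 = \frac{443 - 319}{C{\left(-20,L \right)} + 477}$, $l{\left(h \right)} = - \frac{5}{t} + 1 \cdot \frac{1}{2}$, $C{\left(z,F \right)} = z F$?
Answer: $- \frac{590}{5681} \approx -0.10385$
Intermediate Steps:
$C{\left(z,F \right)} = F z$
$l{\left(h \right)} = \frac{13}{6}$ ($l{\left(h \right)} = - \frac{5}{-3} + 1 \cdot \frac{1}{2} = \left(-5\right) \left(- \frac{1}{3}\right) + 1 \cdot \frac{1}{2} = \frac{5}{3} + \frac{1}{2} = \frac{13}{6}$)
$s = \frac{295}{57}$ ($s = 3 + \frac{443 - 319}{21 \left(-20\right) + 477} = 3 + \frac{124}{-420 + 477} = 3 + \frac{124}{57} = \frac{295}{57} \approx 5.1754$)
$\frac{s}{\left(-23\right) l{\left(3 \right)}} = \frac{295}{57 \left(\left(-23\right) \frac{13}{6}\right)} = \frac{295}{57 \left(- \frac{299}{6}\right)} = \frac{295}{57} \left(- \frac{6}{299}\right) = - \frac{590}{5681}$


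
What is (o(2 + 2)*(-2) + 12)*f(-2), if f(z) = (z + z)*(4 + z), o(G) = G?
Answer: -32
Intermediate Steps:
f(z) = 2*z*(4 + z) (f(z) = (2*z)*(4 + z) = 2*z*(4 + z))
(o(2 + 2)*(-2) + 12)*f(-2) = ((2 + 2)*(-2) + 12)*(2*(-2)*(4 - 2)) = (4*(-2) + 12)*(2*(-2)*2) = (-8 + 12)*(-8) = 4*(-8) = -32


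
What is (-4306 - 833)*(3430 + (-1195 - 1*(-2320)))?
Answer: -23408145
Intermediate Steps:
(-4306 - 833)*(3430 + (-1195 - 1*(-2320))) = -5139*(3430 + (-1195 + 2320)) = -5139*(3430 + 1125) = -5139*4555 = -23408145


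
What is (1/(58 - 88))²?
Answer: 1/900 ≈ 0.0011111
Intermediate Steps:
(1/(58 - 88))² = (1/(-30))² = (-1/30)² = 1/900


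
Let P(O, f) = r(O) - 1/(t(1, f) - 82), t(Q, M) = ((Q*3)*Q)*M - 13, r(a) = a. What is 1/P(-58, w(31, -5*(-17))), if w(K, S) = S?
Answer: -160/9281 ≈ -0.017240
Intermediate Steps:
t(Q, M) = -13 + 3*M*Q² (t(Q, M) = ((3*Q)*Q)*M - 13 = (3*Q²)*M - 13 = 3*M*Q² - 13 = -13 + 3*M*Q²)
P(O, f) = O - 1/(-95 + 3*f) (P(O, f) = O - 1/((-13 + 3*f*1²) - 82) = O - 1/((-13 + 3*f*1) - 82) = O - 1/((-13 + 3*f) - 82) = O - 1/(-95 + 3*f))
1/P(-58, w(31, -5*(-17))) = 1/((-1 - 95*(-58) + 3*(-58)*(-5*(-17)))/(-95 + 3*(-5*(-17)))) = 1/((-1 + 5510 + 3*(-58)*85)/(-95 + 3*85)) = 1/((-1 + 5510 - 14790)/(-95 + 255)) = 1/(-9281/160) = -160/9281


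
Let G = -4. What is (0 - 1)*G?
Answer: 4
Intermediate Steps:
(0 - 1)*G = (0 - 1)*(-4) = -1*(-4) = 4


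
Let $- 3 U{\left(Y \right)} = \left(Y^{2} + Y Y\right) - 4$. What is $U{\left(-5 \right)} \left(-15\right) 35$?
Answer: $8050$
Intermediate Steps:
$U{\left(Y \right)} = \frac{4}{3} - \frac{2 Y^{2}}{3}$ ($U{\left(Y \right)} = - \frac{\left(Y^{2} + Y Y\right) - 4}{3} = - \frac{\left(Y^{2} + Y^{2}\right) - 4}{3} = - \frac{2 Y^{2} - 4}{3} = - \frac{-4 + 2 Y^{2}}{3} = \frac{4}{3} - \frac{2 Y^{2}}{3}$)
$U{\left(-5 \right)} \left(-15\right) 35 = \left(\frac{4}{3} - \frac{2 \left(-5\right)^{2}}{3}\right) \left(-15\right) 35 = \left(\frac{4}{3} - \frac{50}{3}\right) \left(-15\right) 35 = \left(- \frac{46}{3}\right) \left(-15\right) 35 = 230 \cdot 35 = 8050$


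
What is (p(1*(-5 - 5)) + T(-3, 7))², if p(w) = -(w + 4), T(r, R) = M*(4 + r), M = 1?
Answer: 49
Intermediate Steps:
T(r, R) = 4 + r (T(r, R) = 1*(4 + r) = 4 + r)
p(w) = -4 - w (p(w) = -(4 + w) = -4 - w)
(p(1*(-5 - 5)) + T(-3, 7))² = ((-4 - (-5 - 5)) + (4 - 3))² = ((-4 - (-10)) + 1)² = ((-4 - 1*(-10)) + 1)² = ((-4 + 10) + 1)² = (6 + 1)² = 7² = 49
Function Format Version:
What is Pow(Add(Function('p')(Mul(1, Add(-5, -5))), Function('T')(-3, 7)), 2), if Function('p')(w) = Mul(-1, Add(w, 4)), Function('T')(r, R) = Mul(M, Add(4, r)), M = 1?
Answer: 49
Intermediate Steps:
Function('T')(r, R) = Add(4, r) (Function('T')(r, R) = Mul(1, Add(4, r)) = Add(4, r))
Function('p')(w) = Add(-4, Mul(-1, w)) (Function('p')(w) = Mul(-1, Add(4, w)) = Add(-4, Mul(-1, w)))
Pow(Add(Function('p')(Mul(1, Add(-5, -5))), Function('T')(-3, 7)), 2) = Pow(Add(Add(-4, Mul(-1, Mul(1, Add(-5, -5)))), Add(4, -3)), 2) = Pow(Add(Add(-4, Mul(-1, Mul(1, -10))), 1), 2) = Pow(Add(Add(-4, Mul(-1, -10)), 1), 2) = Pow(Add(Add(-4, 10), 1), 2) = Pow(Add(6, 1), 2) = Pow(7, 2) = 49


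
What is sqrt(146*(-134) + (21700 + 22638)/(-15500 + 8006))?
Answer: I*sqrt(274761803319)/3747 ≈ 139.89*I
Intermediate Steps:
sqrt(146*(-134) + (21700 + 22638)/(-15500 + 8006)) = sqrt(-19564 + 44338/(-7494)) = sqrt(-19564 + 44338*(-1/7494)) = sqrt(-19564 - 22169/3747) = sqrt(-73328477/3747) = I*sqrt(274761803319)/3747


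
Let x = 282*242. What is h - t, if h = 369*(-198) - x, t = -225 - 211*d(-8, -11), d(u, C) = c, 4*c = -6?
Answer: -282795/2 ≈ -1.4140e+5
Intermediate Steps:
c = -3/2 (c = (1/4)*(-6) = -3/2 ≈ -1.5000)
d(u, C) = -3/2
x = 68244
t = 183/2 (t = -225 - 211*(-3/2) = -225 + 633/2 = 183/2 ≈ 91.500)
h = -141306 (h = 369*(-198) - 1*68244 = -73062 - 68244 = -141306)
h - t = -141306 - 1*183/2 = -141306 - 183/2 = -282795/2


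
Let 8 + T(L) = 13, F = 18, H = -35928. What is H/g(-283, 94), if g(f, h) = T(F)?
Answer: -35928/5 ≈ -7185.6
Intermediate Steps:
T(L) = 5 (T(L) = -8 + 13 = 5)
g(f, h) = 5
H/g(-283, 94) = -35928/5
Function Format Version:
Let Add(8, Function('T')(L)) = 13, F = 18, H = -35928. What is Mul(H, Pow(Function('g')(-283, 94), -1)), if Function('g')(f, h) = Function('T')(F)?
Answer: Rational(-35928, 5) ≈ -7185.6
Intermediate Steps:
Function('T')(L) = 5 (Function('T')(L) = Add(-8, 13) = 5)
Function('g')(f, h) = 5
Mul(H, Pow(Function('g')(-283, 94), -1)) = Mul(-35928, Pow(5, -1)) = Mul(-35928, Rational(1, 5)) = Rational(-35928, 5)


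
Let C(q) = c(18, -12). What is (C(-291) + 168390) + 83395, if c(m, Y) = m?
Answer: 251803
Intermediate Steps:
C(q) = 18
(C(-291) + 168390) + 83395 = (18 + 168390) + 83395 = 168408 + 83395 = 251803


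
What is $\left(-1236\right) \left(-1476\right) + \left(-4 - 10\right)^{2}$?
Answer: $1824532$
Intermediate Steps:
$\left(-1236\right) \left(-1476\right) + \left(-4 - 10\right)^{2} = 1824336 + \left(-4 - 10\right)^{2} = 1824336 + \left(-14\right)^{2} = 1824336 + 196 = 1824532$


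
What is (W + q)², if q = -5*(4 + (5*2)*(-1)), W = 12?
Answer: 1764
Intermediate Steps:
q = 30 (q = -5*(4 + 10*(-1)) = -5*(4 - 10) = -5*(-6) = 30)
(W + q)² = (12 + 30)² = 42² = 1764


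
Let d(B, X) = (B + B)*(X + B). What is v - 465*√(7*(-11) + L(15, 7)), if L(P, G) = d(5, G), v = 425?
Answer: 425 - 465*√43 ≈ -2624.2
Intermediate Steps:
d(B, X) = 2*B*(B + X) (d(B, X) = (2*B)*(B + X) = 2*B*(B + X))
L(P, G) = 50 + 10*G (L(P, G) = 2*5*(5 + G) = 50 + 10*G)
v - 465*√(7*(-11) + L(15, 7)) = 425 - 465*√(7*(-11) + (50 + 10*7)) = 425 - 465*√(-77 + (50 + 70)) = 425 - 465*√(-77 + 120) = 425 - 465*√43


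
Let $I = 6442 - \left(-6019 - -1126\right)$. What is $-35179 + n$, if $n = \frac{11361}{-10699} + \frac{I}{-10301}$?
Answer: $- \frac{3877329929247}{110210399} \approx -35181.0$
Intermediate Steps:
$I = 11335$ ($I = 6442 - \left(-6019 + 1126\right) = 6442 - -4893 = 6442 + 4893 = 11335$)
$n = - \frac{238302826}{110210399}$ ($n = \frac{11361}{-10699} + \frac{11335}{-10301} = 11361 \left(- \frac{1}{10699}\right) + 11335 \left(- \frac{1}{10301}\right) = - \frac{11361}{10699} - \frac{11335}{10301} = - \frac{238302826}{110210399} \approx -2.1623$)
$-35179 + n = -35179 - \frac{238302826}{110210399} = - \frac{3877329929247}{110210399}$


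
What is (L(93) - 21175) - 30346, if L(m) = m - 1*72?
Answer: -51500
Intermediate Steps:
L(m) = -72 + m (L(m) = m - 72 = -72 + m)
(L(93) - 21175) - 30346 = ((-72 + 93) - 21175) - 30346 = (21 - 21175) - 30346 = -21154 - 30346 = -51500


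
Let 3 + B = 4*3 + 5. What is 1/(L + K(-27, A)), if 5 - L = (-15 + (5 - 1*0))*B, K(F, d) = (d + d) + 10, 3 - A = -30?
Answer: 1/221 ≈ 0.0045249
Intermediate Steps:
B = 14 (B = -3 + (4*3 + 5) = -3 + (12 + 5) = -3 + 17 = 14)
A = 33 (A = 3 - 1*(-30) = 3 + 30 = 33)
K(F, d) = 10 + 2*d (K(F, d) = 2*d + 10 = 10 + 2*d)
L = 145 (L = 5 - (-15 + (5 - 1*0))*14 = 5 - (-15 + (5 + 0))*14 = 5 - (-15 + 5)*14 = 5 - (-10)*14 = 5 - 1*(-140) = 5 + 140 = 145)
1/(L + K(-27, A)) = 1/(145 + (10 + 2*33)) = 1/(145 + (10 + 66)) = 1/(145 + 76) = 1/221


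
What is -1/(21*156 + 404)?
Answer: -1/3680 ≈ -0.00027174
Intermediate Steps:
-1/(21*156 + 404) = -1/(3276 + 404) = -1/3680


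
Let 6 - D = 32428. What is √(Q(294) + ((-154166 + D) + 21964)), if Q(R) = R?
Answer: I*√164330 ≈ 405.38*I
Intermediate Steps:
D = -32422 (D = 6 - 1*32428 = 6 - 32428 = -32422)
√(Q(294) + ((-154166 + D) + 21964)) = √(294 + ((-154166 - 32422) + 21964)) = √(294 + (-186588 + 21964)) = √(294 - 164624) = √(-164330) = I*√164330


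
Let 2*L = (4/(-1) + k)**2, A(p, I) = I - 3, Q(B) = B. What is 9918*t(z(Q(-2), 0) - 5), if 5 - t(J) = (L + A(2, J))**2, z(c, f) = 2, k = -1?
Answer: -738891/2 ≈ -3.6945e+5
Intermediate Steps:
A(p, I) = -3 + I
L = 25/2 (L = (4/(-1) - 1)**2/2 = (4*(-1) - 1)**2/2 = (-4 - 1)**2/2 = (1/2)*(-5)**2 = (1/2)*25 = 25/2 ≈ 12.500)
t(J) = 5 - (19/2 + J)**2 (t(J) = 5 - (25/2 + (-3 + J))**2 = 5 - (19/2 + J)**2)
9918*t(z(Q(-2), 0) - 5) = 9918*(5 - (19 + 2*(2 - 5))**2/4) = 9918*(5 - (19 + 2*(-3))**2/4) = 9918*(5 - (19 - 6)**2/4) = 9918*(5 - 1/4*13**2) = 9918*(5 - 1/4*169) = 9918*(5 - 169/4) = 9918*(-149/4) = -738891/2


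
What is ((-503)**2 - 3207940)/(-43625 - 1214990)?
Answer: 2954931/1258615 ≈ 2.3478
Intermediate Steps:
((-503)**2 - 3207940)/(-43625 - 1214990) = (253009 - 3207940)/(-1258615) = -2954931*(-1/1258615) = 2954931/1258615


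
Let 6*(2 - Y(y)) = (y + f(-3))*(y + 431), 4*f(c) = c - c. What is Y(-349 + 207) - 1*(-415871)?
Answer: 1268138/3 ≈ 4.2271e+5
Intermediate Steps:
f(c) = 0 (f(c) = (c - c)/4 = (¼)*0 = 0)
Y(y) = 2 - y*(431 + y)/6 (Y(y) = 2 - (y + 0)*(y + 431)/6 = 2 - y*(431 + y)/6)
Y(-349 + 207) - 1*(-415871) = (2 - 431*(-349 + 207)/6 - (-349 + 207)²/6) - 1*(-415871) = (2 - 431/6*(-142) - ⅙*(-142)²) + 415871 = (2 + 30601/3 - ⅙*20164) + 415871 = (2 + 30601/3 - 10082/3) + 415871 = 20525/3 + 415871 = 1268138/3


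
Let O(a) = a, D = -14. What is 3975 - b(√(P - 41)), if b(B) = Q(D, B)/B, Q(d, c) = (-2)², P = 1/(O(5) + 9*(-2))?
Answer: 3975 + 2*I*√6942/267 ≈ 3975.0 + 0.62411*I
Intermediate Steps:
P = -1/13 (P = 1/(5 + 9*(-2)) = 1/(5 - 18) = 1/(-13) = -1/13 ≈ -0.076923)
Q(d, c) = 4
b(B) = 4/B
3975 - b(√(P - 41)) = 3975 - 4/(√(-1/13 - 41)) = 3975 - 4/(√(-534/13)) = 3975 - 4/(I*√6942/13) = 3975 - 4*(-I*√6942/534) = 3975 - (-2)*I*√6942/267 = 3975 + 2*I*√6942/267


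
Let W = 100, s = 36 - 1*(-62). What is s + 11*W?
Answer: 1198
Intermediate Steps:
s = 98 (s = 36 + 62 = 98)
s + 11*W = 98 + 11*100 = 98 + 1100 = 1198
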